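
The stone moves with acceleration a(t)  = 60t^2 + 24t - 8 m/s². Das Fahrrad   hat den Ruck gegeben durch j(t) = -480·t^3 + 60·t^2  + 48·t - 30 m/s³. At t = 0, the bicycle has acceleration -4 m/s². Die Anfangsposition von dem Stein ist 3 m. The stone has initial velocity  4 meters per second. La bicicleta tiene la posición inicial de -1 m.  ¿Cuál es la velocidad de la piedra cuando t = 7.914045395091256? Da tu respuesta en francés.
En partant de l'accélération a(t) = 60·t^2 + 24·t - 8, nous prenons 1 primitive. L'intégrale de l'accélération, avec v(0) = 4, donne la vitesse: v(t) = 20·t^3 + 12·t^2 - 8·t + 4. De l'équation de la vitesse v(t) = 20·t^3 + 12·t^2 - 8·t + 4, nous substituons t = 7.914045395091256 pour obtenir v = 10605.7409603608.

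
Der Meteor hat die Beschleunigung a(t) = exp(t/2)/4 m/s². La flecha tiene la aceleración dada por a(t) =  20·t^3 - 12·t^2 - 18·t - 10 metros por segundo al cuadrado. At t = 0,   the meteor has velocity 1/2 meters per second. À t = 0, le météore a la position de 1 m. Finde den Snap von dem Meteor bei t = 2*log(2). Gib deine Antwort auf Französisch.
En partant de l'accélération a(t) = exp(t/2)/4, nous prenons 2 dérivées. En dérivant l'accélération, nous obtenons le jerk: j(t) = exp(t/2)/8. En dérivant le jerk, nous obtenons le snap: s(t) = exp(t/2)/16. En utilisant s(t) = exp(t/2)/16 et en substituant t = 2*log(2), nous trouvons s = 1/8.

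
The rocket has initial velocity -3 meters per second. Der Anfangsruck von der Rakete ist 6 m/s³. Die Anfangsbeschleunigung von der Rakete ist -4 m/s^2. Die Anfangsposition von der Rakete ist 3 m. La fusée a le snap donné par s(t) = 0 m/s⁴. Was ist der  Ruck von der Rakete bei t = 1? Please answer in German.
Wir müssen unsere Gleichung für den Snap s(t) = 0 1-mal integrieren. Das Integral von dem Snap, mit j(0) = 6, ergibt den Ruck: j(t) = 6. Mit j(t) = 6 und Einsetzen von t = 1, finden wir j = 6.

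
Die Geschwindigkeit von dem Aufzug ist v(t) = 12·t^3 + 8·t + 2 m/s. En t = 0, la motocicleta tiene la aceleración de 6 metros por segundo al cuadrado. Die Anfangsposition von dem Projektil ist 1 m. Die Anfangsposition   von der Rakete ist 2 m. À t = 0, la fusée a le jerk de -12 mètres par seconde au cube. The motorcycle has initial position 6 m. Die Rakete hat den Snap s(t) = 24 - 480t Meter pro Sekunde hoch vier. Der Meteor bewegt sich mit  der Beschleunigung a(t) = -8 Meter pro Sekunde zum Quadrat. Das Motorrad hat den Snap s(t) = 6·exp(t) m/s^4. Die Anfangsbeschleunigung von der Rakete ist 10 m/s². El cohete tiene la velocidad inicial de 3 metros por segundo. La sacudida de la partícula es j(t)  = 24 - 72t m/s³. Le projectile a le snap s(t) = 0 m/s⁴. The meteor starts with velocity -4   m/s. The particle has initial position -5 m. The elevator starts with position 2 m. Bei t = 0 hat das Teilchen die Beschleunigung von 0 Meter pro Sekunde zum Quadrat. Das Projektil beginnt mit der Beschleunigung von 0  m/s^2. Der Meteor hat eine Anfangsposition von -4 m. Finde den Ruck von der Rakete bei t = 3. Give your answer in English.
We must find the integral of our snap equation s(t) = 24 - 480·t 1 time. Finding the integral of s(t) and using j(0) = -12: j(t) = -240·t^2 + 24·t - 12. We have jerk j(t) = -240·t^2 + 24·t - 12. Substituting t = 3: j(3) = -2100.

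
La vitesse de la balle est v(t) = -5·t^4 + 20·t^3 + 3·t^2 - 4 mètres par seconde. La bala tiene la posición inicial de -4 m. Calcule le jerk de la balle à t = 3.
Nous devons dériver notre équation de la vitesse v(t) = -5·t^4 + 20·t^3 + 3·t^2 - 4 2 fois. En dérivant la vitesse, nous obtenons l'accélération: a(t) = -20·t^3 + 60·t^2 + 6·t. En prenant d/dt de a(t), nous trouvons j(t) = -60·t^2 + 120·t + 6. De l'équation du jerk j(t) = -60·t^2 + 120·t + 6, nous substituons t = 3 pour obtenir j = -174.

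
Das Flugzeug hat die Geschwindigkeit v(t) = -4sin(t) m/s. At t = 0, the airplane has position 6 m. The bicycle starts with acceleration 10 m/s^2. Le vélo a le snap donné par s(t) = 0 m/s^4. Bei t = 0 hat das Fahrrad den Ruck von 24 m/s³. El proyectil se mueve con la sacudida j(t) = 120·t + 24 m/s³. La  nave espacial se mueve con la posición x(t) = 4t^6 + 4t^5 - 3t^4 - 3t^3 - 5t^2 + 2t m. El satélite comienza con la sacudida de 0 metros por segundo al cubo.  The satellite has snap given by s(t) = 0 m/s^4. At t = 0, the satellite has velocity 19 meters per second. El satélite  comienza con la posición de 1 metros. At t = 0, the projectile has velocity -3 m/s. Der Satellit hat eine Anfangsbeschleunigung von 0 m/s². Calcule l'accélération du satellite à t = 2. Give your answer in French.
Nous devons intégrer notre équation du snap s(t) = 0 2 fois. L'intégrale du snap est le jerk. En utilisant j(0) = 0, nous obtenons j(t) = 0. La primitive du jerk est l'accélération. En utilisant a(0) = 0, nous obtenons a(t) = 0. De l'équation de l'accélération a(t) = 0, nous substituons t = 2 pour obtenir a = 0.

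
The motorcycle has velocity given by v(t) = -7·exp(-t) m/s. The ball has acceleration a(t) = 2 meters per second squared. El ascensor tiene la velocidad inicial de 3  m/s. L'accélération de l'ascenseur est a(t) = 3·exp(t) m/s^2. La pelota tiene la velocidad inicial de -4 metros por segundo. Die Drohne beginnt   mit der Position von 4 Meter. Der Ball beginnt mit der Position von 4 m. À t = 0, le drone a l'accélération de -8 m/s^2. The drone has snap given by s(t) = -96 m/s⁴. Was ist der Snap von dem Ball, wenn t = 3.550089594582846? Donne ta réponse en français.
En partant de l'accélération a(t) = 2, nous prenons 2 dérivées. En prenant d/dt de a(t), nous trouvons j(t) = 0. La dérivée du jerk donne le snap: s(t) = 0. En utilisant s(t) = 0 et en substituant t = 3.550089594582846, nous trouvons s = 0.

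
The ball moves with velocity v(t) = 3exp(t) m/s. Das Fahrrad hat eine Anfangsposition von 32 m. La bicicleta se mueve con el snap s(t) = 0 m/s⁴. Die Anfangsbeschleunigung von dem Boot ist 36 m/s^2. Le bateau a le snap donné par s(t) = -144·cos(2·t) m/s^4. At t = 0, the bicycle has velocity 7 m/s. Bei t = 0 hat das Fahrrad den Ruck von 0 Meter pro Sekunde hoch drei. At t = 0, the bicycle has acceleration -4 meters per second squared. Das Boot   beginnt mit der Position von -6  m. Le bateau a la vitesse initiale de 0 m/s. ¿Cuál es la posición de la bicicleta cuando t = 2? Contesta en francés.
Pour résoudre ceci, nous devons prendre 4 intégrales de notre équation du snap s(t) = 0. L'intégrale du snap est le jerk. En utilisant j(0) = 0, nous obtenons j(t) = 0. L'intégrale du jerk est l'accélération. En utilisant a(0) = -4, nous obtenons a(t) = -4. La primitive de l'accélération est la vitesse. En utilisant v(0) = 7, nous obtenons v(t) = 7 - 4·t. L'intégrale de la vitesse est la position. En utilisant x(0) = 32, nous obtenons x(t) = -2·t^2 + 7·t + 32. En utilisant x(t) = -2·t^2 + 7·t + 32 et en substituant t = 2, nous trouvons x = 38.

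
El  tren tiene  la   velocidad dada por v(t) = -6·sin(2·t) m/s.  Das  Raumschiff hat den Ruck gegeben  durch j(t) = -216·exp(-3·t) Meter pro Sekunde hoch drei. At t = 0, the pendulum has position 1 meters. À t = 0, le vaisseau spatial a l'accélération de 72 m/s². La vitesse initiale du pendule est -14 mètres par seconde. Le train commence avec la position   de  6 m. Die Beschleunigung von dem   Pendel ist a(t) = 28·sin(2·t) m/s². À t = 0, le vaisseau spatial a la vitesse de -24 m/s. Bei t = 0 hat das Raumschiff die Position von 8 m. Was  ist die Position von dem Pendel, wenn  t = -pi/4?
Um dies zu lösen, müssen wir 2 Integrale unserer Gleichung für die Beschleunigung a(t) = 28·sin(2·t) finden. Durch Integration von der Beschleunigung und Verwendung der Anfangsbedingung v(0) = -14, erhalten wir v(t) = -14·cos(2·t). Die Stammfunktion von der Geschwindigkeit, mit x(0) = 1, ergibt die Position: x(t) = 1 - 7·sin(2·t). Mit x(t) = 1 - 7·sin(2·t) und Einsetzen von t = -pi/4, finden wir x = 8.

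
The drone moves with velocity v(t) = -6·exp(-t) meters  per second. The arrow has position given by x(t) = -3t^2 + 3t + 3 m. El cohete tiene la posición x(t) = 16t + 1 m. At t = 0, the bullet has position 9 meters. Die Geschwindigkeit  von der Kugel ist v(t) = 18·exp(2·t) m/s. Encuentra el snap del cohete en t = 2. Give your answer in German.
Um dies zu lösen, müssen wir 4 Ableitungen unserer Gleichung für die Position x(t) = 16·t + 1 nehmen. Durch Ableiten von der Position erhalten wir die Geschwindigkeit: v(t) = 16. Mit d/dt von v(t) finden wir a(t) = 0. Mit d/dt von a(t) finden wir j(t) = 0. Mit d/dt von j(t) finden wir s(t) = 0. Mit s(t) = 0 und Einsetzen von t = 2, finden wir s = 0.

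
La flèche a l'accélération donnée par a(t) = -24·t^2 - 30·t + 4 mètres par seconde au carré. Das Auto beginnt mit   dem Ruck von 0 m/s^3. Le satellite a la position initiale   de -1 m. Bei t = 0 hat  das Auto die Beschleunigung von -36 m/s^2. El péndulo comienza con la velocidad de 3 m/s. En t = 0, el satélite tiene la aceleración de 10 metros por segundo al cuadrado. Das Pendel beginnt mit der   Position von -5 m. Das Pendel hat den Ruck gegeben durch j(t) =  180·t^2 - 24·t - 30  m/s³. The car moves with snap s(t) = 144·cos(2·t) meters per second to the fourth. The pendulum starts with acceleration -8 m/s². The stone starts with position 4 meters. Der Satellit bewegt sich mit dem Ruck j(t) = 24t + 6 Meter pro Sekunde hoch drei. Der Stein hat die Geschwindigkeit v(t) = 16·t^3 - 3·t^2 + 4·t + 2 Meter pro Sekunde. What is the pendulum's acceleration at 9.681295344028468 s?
We must find the integral of our jerk equation j(t) = 180·t^2 - 24·t - 30 1 time. The integral of jerk, with a(0) = -8, gives acceleration: a(t) = 60·t^3 - 12·t^2 - 30·t - 8. Using a(t) = 60·t^3 - 12·t^2 - 30·t - 8 and substituting t = 9.681295344028468, we find a = 53021.0360609237.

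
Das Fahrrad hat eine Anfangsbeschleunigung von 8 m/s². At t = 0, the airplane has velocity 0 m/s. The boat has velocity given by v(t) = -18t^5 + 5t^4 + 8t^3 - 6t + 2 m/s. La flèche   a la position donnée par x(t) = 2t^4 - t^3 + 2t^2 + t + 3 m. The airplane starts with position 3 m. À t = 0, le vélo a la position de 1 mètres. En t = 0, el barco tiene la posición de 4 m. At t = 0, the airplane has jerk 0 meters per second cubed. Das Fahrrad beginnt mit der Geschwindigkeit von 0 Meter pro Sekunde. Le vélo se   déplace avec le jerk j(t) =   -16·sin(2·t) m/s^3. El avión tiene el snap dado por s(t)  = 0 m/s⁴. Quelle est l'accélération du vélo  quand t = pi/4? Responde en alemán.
Ausgehend von dem Ruck j(t) = -16·sin(2·t), nehmen wir 1 Integral. Das Integral von dem Ruck ist die Beschleunigung. Mit a(0) = 8 erhalten wir a(t) = 8·cos(2·t). Wir haben die Beschleunigung a(t) = 8·cos(2·t). Durch Einsetzen von t = pi/4: a(pi/4) = 0.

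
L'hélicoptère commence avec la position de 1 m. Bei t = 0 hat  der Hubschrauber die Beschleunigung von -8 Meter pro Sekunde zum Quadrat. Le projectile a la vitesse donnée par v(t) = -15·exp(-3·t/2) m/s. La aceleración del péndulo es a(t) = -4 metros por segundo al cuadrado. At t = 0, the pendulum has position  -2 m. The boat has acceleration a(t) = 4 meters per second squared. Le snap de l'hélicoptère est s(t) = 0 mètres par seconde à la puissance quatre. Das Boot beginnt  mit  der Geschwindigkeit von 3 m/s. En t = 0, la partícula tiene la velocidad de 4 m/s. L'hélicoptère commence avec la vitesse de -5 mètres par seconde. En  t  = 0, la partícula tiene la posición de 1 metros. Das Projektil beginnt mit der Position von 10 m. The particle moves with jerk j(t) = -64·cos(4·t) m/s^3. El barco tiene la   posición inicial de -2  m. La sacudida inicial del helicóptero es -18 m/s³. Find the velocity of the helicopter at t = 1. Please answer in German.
Wir müssen unsere Gleichung für den Snap s(t) = 0 3-mal integrieren. Die Stammfunktion von dem Snap, mit j(0) = -18, ergibt den Ruck: j(t) = -18. Die Stammfunktion von dem Ruck, mit a(0) = -8, ergibt die Beschleunigung: a(t) = -18·t - 8. Mit ∫a(t)dt und Anwendung von v(0) = -5, finden wir v(t) = -9·t^2 - 8·t - 5. Aus der Gleichung für die Geschwindigkeit v(t) = -9·t^2 - 8·t - 5, setzen wir t = 1 ein und erhalten v = -22.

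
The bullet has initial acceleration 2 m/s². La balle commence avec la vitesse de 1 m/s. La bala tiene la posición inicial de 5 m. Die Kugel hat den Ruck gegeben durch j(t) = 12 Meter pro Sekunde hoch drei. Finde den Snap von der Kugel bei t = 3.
Wir müssen unsere Gleichung für den Ruck j(t) = 12 1-mal ableiten. Mit d/dt von j(t) finden wir s(t) = 0. Aus der Gleichung für den Snap s(t) = 0, setzen wir t = 3 ein und erhalten s = 0.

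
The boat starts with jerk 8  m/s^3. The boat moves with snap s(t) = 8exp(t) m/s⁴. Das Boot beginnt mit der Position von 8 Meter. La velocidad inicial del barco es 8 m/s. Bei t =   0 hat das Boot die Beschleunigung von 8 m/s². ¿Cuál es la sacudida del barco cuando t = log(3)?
Debemos encontrar la integral de nuestra ecuación del snap s(t) = 8·exp(t) 1 vez. La antiderivada del snap es la sacudida. Usando j(0) = 8, obtenemos j(t) = 8·exp(t). Usando j(t) = 8·exp(t) y sustituyendo t = log(3), encontramos j = 24.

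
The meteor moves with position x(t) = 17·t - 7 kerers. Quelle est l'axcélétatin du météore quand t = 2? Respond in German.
Ausgehend von der Position x(t) = 17·t - 7, nehmen wir 2 Ableitungen. Die Ableitung von der Position ergibt die Geschwindigkeit: v(t) = 17. Die Ableitung von der Geschwindigkeit ergibt die Beschleunigung: a(t) = 0. Mit a(t) = 0 und Einsetzen von t = 2, finden wir a = 0.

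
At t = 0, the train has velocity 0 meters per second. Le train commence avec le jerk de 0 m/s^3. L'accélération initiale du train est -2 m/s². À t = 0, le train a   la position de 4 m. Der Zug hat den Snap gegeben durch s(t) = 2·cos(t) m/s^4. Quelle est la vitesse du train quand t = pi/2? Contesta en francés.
En partant du snap s(t) = 2·cos(t), nous prenons 3 intégrales. L'intégrale du snap, avec j(0) = 0, donne le jerk: j(t) = 2·sin(t). L'intégrale du jerk est l'accélération. En utilisant a(0) = -2, nous obtenons a(t) = -2·cos(t). En prenant ∫a(t)dt et en appliquant v(0) = 0, nous trouvons v(t) = -2·sin(t). De l'équation de la vitesse v(t) = -2·sin(t), nous substituons t = pi/2 pour obtenir v = -2.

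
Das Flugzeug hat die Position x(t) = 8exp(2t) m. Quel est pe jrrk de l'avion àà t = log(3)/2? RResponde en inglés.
Starting from position x(t) = 8·exp(2·t), we take 3 derivatives. The derivative of position gives velocity: v(t) = 16·exp(2·t). Differentiating velocity, we get acceleration: a(t) = 32·exp(2·t). The derivative of acceleration gives jerk: j(t) = 64·exp(2·t). We have jerk j(t) = 64·exp(2·t). Substituting t = log(3)/2: j(log(3)/2) = 192.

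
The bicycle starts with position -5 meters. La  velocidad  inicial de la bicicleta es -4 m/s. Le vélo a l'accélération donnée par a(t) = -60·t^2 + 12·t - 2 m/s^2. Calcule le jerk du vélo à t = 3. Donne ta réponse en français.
Nous devons dériver notre équation de l'accélération a(t) = -60·t^2 + 12·t - 2 1 fois. En dérivant l'accélération, nous obtenons le jerk: j(t) = 12 - 120·t. Nous avons le jerk j(t) = 12 - 120·t. En substituant t = 3: j(3) = -348.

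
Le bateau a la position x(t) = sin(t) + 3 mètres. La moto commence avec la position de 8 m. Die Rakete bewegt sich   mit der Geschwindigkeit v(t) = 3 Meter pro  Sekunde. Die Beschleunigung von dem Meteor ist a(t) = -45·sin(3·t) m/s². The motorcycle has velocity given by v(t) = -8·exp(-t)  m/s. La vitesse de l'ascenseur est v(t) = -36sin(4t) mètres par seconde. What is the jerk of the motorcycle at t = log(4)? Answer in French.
En partant de la vitesse v(t) = -8·exp(-t), nous prenons 2 dérivées. En prenant d/dt de v(t), nous trouvons a(t) = 8·exp(-t). En prenant d/dt de a(t), nous trouvons j(t) = -8·exp(-t). De l'équation du jerk j(t) = -8·exp(-t), nous substituons t = log(4) pour obtenir j = -2.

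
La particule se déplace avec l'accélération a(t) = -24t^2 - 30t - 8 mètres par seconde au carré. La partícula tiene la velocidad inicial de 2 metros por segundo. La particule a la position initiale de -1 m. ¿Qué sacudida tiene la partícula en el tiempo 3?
Partiendo de la aceleración a(t) = -24·t^2 - 30·t - 8, tomamos 1 derivada. La derivada de la aceleración da la sacudida: j(t) = -48·t - 30. Usando j(t) = -48·t - 30 y sustituyendo t = 3, encontramos j = -174.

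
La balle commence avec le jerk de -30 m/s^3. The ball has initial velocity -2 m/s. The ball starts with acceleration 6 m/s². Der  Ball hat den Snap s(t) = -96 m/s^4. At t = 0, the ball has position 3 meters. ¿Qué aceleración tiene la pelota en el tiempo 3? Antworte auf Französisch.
En partant du snap s(t) = -96, nous prenons 2 primitives. En intégrant le snap et en utilisant la condition initiale j(0) = -30, nous obtenons j(t) = -96·t - 30. L'intégrale du jerk est l'accélération. En utilisant a(0) = 6, nous obtenons a(t) = -48·t^2 - 30·t + 6. Nous avons l'accélération a(t) = -48·t^2 - 30·t + 6. En substituant t = 3: a(3) = -516.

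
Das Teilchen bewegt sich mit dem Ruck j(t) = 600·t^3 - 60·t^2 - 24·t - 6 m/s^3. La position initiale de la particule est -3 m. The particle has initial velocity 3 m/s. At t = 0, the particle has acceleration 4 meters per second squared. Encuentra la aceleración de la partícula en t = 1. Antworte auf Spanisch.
Debemos encontrar la integral de nuestra ecuación de la sacudida j(t) = 600·t^3 - 60·t^2 - 24·t - 6 1 vez. Integrando la sacudida y usando la condición inicial a(0) = 4, obtenemos a(t) = 150·t^4 - 20·t^3 - 12·t^2 - 6·t + 4. De la ecuación de la aceleración a(t) = 150·t^4 - 20·t^3 - 12·t^2 - 6·t + 4, sustituimos t = 1 para obtener a = 116.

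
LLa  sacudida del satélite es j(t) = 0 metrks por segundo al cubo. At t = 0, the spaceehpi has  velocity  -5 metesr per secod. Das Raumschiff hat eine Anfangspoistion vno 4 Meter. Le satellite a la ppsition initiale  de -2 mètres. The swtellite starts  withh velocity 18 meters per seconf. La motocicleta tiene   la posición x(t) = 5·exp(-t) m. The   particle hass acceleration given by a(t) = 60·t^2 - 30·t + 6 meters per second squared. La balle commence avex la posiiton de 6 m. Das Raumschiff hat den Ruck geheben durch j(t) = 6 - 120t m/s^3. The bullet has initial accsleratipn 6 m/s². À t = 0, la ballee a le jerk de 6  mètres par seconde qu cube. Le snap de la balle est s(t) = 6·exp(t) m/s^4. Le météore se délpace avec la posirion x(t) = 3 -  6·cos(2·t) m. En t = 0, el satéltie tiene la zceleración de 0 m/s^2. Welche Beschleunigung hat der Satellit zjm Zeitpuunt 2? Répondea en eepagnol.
Para resolver esto, necesitamos tomar 1 integral de nuestra ecuación de la sacudida j(t) = 0. La integral de la sacudida, con a(0) = 0, da la aceleración: a(t) = 0. Tenemos la aceleración a(t) = 0. Sustituyendo t = 2: a(2) = 0.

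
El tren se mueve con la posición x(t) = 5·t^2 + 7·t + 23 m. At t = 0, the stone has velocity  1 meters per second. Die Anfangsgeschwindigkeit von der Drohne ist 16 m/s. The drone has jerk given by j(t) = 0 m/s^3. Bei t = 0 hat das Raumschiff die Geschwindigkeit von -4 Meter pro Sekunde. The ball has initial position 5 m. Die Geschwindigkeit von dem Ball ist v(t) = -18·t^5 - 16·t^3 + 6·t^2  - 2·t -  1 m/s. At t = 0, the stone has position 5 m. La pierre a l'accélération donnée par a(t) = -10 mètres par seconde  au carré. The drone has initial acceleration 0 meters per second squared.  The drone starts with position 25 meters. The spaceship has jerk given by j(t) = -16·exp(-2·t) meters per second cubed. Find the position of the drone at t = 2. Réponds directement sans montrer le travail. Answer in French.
La position à t = 2 est x = 57.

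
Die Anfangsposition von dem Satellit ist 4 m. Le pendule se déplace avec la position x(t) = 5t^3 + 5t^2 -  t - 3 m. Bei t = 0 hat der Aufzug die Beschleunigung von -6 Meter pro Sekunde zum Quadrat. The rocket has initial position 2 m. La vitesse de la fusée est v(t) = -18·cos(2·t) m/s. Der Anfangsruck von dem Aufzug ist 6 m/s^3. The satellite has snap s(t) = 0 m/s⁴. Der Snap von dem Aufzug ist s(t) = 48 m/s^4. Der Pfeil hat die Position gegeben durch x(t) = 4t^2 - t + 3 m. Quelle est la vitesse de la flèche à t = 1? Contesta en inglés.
Starting from position x(t) = 4·t^2 - t + 3, we take 1 derivative. The derivative of position gives velocity: v(t) = 8·t - 1. Using v(t) = 8·t - 1 and substituting t = 1, we find v = 7.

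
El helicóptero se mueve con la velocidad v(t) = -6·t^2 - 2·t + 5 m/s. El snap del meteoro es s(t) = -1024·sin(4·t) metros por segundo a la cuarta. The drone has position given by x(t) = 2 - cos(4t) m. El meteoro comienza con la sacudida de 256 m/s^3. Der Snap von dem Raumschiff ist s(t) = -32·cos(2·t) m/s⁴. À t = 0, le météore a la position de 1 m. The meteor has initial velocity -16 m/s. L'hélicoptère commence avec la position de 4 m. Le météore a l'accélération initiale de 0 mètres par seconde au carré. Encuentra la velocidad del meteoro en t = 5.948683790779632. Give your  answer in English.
To find the answer, we compute 3 integrals of s(t) = -1024·sin(4·t). Taking ∫s(t)dt and applying j(0) = 256, we find j(t) = 256·cos(4·t). Taking ∫j(t)dt and applying a(0) = 0, we find a(t) = 64·sin(4·t). Finding the integral of a(t) and using v(0) = -16: v(t) = -16·cos(4·t). We have velocity v(t) = -16·cos(4·t). Substituting t = 5.948683790779632: v(5.948683790779632) = -3.69109465765374.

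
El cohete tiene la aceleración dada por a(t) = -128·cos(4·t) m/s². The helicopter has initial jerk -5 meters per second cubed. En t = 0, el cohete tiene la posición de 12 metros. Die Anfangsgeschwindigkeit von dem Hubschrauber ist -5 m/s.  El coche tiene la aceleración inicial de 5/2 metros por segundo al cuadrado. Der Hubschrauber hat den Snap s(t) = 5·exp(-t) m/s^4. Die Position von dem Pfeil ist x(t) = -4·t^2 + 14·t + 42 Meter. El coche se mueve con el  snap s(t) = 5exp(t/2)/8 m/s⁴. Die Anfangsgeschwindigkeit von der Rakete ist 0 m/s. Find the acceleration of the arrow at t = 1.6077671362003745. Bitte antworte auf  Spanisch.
Para resolver esto, necesitamos tomar 2 derivadas de nuestra ecuación de la posición x(t) = -4·t^2 + 14·t + 42. Tomando d/dt de x(t), encontramos v(t) = 14 - 8·t. Tomando d/dt de v(t), encontramos a(t) = -8. De la ecuación de la aceleración a(t) = -8, sustituimos t = 1.6077671362003745 para obtener a = -8.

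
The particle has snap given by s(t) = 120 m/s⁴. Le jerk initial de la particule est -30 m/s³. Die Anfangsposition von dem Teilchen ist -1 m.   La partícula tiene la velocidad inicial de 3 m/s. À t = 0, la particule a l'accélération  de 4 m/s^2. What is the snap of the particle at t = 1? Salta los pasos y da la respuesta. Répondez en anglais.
At t = 1, s = 120.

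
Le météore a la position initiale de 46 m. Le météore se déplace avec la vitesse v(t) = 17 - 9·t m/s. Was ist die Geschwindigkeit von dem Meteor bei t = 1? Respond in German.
Wir haben die Geschwindigkeit v(t) = 17 - 9·t. Durch Einsetzen von t = 1: v(1) = 8.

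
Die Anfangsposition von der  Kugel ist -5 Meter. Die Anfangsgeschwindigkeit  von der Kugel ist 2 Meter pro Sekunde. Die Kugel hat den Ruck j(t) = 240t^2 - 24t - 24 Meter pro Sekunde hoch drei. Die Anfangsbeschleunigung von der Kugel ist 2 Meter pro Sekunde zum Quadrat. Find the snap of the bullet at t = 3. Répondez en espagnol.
Partiendo de la sacudida j(t) = 240·t^2 - 24·t - 24, tomamos 1 derivada. La derivada de la sacudida da el snap: s(t) = 480·t - 24. Usando s(t) = 480·t - 24 y sustituyendo t = 3, encontramos s = 1416.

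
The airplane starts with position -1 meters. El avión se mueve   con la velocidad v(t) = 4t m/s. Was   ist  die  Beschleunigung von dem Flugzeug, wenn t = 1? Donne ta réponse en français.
En partant de la vitesse v(t) = 4·t, nous prenons 1 dérivée. En prenant d/dt de v(t), nous trouvons a(t) = 4. De l'équation de l'accélération a(t) = 4, nous substituons t = 1 pour obtenir a = 4.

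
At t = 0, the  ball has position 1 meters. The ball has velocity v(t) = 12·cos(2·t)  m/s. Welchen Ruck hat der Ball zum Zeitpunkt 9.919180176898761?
Um dies zu lösen, müssen wir 2 Ableitungen unserer Gleichung für die Geschwindigkeit v(t) = 12·cos(2·t) nehmen. Durch Ableiten von der Geschwindigkeit erhalten wir die Beschleunigung: a(t) = -24·sin(2·t). Mit d/dt von a(t) finden wir j(t) = -48·cos(2·t). Wir haben den Ruck j(t) = -48·cos(2·t). Durch Einsetzen von t = 9.919180176898761: j(9.919180176898761) = -26.3850717067489.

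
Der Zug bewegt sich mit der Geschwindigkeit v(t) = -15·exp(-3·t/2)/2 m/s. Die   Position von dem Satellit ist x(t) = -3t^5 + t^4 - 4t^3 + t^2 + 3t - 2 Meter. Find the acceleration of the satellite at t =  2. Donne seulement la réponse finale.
The answer is -478.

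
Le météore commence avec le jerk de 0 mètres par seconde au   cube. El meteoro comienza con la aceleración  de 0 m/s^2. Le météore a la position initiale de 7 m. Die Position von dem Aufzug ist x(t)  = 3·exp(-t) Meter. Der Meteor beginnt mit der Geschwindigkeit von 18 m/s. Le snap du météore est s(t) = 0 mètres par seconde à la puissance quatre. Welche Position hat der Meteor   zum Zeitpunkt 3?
Um dies zu lösen, müssen wir 4 Integrale unserer Gleichung für den Snap s(t) = 0 finden. Mit ∫s(t)dt und Anwendung von j(0) = 0, finden wir j(t) = 0. Die Stammfunktion von dem Ruck ist die Beschleunigung. Mit a(0) = 0 erhalten wir a(t) = 0. Durch Integration von der Beschleunigung und Verwendung der Anfangsbedingung v(0) = 18, erhalten wir v(t) = 18. Mit ∫v(t)dt und Anwendung von x(0) = 7, finden wir x(t) = 18·t + 7. Mit x(t) = 18·t + 7 und Einsetzen von t = 3, finden wir x = 61.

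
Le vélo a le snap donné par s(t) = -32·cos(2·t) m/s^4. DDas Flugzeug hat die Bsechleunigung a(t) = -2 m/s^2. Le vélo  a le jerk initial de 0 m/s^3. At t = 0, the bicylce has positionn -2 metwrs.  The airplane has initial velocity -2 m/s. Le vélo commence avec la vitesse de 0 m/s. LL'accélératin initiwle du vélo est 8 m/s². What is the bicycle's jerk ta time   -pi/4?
To find the answer, we compute 1 antiderivative of s(t) = -32·cos(2·t). The integral of snap, with j(0) = 0, gives jerk: j(t) = -16·sin(2·t). We have jerk j(t) = -16·sin(2·t). Substituting t = -pi/4: j(-pi/4) = 16.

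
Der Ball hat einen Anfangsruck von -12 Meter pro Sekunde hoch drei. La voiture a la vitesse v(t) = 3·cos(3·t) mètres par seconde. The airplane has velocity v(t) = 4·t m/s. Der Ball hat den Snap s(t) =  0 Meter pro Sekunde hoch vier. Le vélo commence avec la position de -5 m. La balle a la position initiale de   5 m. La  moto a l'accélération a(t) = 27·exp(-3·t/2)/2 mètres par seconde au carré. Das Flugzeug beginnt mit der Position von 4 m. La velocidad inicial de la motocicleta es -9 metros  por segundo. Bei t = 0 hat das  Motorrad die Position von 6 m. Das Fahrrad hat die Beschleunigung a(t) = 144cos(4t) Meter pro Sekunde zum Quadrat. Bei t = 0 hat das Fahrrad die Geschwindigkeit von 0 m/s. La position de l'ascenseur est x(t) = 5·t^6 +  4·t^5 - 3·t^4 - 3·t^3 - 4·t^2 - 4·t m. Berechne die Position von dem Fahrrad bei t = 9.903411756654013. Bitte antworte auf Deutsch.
Wir müssen unsere Gleichung für die Beschleunigung a(t) = 144·cos(4·t) 2-mal integrieren. Die Stammfunktion von der Beschleunigung ist die Geschwindigkeit. Mit v(0) = 0 erhalten wir v(t) = 36·sin(4·t). Die Stammfunktion von der Geschwindigkeit, mit x(0) = -5, ergibt die Position: x(t) = 4 - 9·cos(4·t). Wir haben die Position x(t) = 4 - 9·cos(4·t). Durch Einsetzen von t = 9.903411756654013: x(9.903411756654013) = 7.03308619888357.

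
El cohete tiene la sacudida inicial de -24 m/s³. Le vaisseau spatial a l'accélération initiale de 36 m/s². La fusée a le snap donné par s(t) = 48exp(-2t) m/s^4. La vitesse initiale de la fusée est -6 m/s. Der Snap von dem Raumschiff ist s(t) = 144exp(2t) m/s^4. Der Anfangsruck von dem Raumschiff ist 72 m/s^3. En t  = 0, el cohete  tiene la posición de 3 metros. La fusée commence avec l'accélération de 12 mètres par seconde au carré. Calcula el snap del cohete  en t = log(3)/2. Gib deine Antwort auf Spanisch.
De la ecuación del snap s(t) = 48·exp(-2·t), sustituimos t = log(3)/2 para obtener s = 16.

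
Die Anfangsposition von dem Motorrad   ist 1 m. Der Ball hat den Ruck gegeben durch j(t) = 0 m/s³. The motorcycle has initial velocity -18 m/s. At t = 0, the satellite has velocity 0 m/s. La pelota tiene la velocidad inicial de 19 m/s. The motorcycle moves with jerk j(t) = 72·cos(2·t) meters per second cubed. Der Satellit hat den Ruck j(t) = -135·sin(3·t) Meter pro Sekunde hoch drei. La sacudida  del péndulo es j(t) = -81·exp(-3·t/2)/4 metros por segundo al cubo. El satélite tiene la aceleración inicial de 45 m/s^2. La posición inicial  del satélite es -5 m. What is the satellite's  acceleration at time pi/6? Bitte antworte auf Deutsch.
Um dies zu lösen, müssen wir 1 Integral unserer Gleichung für den Ruck j(t) = -135·sin(3·t) finden. Durch Integration von dem Ruck und Verwendung der Anfangsbedingung a(0) = 45, erhalten wir a(t) = 45·cos(3·t). Aus der Gleichung für die Beschleunigung a(t) = 45·cos(3·t), setzen wir t = pi/6 ein und erhalten a = 0.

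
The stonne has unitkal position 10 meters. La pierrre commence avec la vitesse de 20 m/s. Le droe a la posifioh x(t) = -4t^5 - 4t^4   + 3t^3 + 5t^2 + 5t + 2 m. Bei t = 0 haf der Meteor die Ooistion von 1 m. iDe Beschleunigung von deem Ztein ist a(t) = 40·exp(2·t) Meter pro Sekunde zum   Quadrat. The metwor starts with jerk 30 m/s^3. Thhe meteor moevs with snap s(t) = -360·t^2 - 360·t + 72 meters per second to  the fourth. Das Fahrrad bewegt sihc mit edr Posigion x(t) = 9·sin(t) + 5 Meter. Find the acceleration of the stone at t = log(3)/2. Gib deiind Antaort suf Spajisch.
Usando a(t) = 40·exp(2·t) y sustituyendo t = log(3)/2, encontramos a = 120.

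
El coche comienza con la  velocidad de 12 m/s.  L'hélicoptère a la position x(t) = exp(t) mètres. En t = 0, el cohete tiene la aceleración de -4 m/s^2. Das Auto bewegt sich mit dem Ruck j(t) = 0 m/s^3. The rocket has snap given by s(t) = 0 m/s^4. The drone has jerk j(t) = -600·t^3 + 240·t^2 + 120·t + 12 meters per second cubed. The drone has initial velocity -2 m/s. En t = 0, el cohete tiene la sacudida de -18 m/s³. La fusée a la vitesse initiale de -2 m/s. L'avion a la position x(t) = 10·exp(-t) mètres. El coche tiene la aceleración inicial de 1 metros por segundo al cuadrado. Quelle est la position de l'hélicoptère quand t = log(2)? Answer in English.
Using x(t) = exp(t) and substituting t = log(2), we find x = 2.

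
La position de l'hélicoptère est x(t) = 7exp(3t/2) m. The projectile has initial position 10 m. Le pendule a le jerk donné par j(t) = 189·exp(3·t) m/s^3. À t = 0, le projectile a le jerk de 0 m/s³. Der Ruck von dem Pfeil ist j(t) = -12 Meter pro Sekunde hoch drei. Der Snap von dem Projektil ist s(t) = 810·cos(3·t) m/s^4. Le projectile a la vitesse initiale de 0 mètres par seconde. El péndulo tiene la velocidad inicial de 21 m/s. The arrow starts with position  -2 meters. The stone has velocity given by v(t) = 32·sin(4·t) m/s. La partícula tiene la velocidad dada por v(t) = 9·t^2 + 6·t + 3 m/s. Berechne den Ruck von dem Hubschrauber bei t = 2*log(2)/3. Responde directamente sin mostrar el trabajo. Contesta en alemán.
j(2*log(2)/3) = 189/4.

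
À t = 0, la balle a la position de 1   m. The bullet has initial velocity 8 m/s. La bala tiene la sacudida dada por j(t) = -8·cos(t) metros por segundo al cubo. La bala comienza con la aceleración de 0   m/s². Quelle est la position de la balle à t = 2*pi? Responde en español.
Partiendo de la sacudida j(t) = -8·cos(t), tomamos 3 integrales. La antiderivada de la sacudida, con a(0) = 0, da la aceleración: a(t) = -8·sin(t). La integral de la aceleración, con v(0) = 8, da la velocidad: v(t) = 8·cos(t). Integrando la velocidad y usando la condición inicial x(0) = 1, obtenemos x(t) = 8·sin(t) + 1. Tenemos la posición x(t) = 8·sin(t) + 1. Sustituyendo t = 2*pi: x(2*pi) = 1.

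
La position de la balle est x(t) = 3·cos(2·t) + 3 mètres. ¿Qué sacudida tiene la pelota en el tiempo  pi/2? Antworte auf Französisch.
Nous devons dériver notre équation de la position x(t) = 3·cos(2·t) + 3 3 fois. En prenant d/dt de x(t), nous trouvons v(t) = -6·sin(2·t). En dérivant la vitesse, nous obtenons l'accélération: a(t) = -12·cos(2·t). La dérivée de l'accélération donne le jerk: j(t) = 24·sin(2·t). Nous avons le jerk j(t) = 24·sin(2·t). En substituant t = pi/2: j(pi/2) = 0.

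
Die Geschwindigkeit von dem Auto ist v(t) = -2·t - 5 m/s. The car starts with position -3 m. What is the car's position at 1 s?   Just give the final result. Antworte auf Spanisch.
x(1) = -9.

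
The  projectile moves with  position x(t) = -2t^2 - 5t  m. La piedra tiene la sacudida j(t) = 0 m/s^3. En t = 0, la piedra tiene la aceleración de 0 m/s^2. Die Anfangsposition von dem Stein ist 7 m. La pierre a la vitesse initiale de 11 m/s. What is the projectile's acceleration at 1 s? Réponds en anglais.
We must differentiate our position equation x(t) = -2·t^2 - 5·t 2 times. The derivative of position gives velocity: v(t) = -4·t - 5. The derivative of velocity gives acceleration: a(t) = -4. Using a(t) = -4 and substituting t = 1, we find a = -4.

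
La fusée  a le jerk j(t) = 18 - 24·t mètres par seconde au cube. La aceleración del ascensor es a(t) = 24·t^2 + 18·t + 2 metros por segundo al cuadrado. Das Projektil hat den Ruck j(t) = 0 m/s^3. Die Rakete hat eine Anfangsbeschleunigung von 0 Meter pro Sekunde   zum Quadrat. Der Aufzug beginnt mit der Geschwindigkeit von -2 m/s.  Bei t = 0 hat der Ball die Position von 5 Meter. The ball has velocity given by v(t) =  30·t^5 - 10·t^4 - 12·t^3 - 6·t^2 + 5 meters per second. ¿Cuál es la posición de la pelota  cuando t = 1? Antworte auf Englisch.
To solve this, we need to take 1 antiderivative of our velocity equation v(t) = 30·t^5 - 10·t^4 - 12·t^3 - 6·t^2 + 5. Taking ∫v(t)dt and applying x(0) = 5, we find x(t) = 5·t^6 - 2·t^5 - 3·t^4 - 2·t^3 + 5·t + 5. Using x(t) = 5·t^6 - 2·t^5 - 3·t^4 - 2·t^3 + 5·t + 5 and substituting t = 1, we find x = 8.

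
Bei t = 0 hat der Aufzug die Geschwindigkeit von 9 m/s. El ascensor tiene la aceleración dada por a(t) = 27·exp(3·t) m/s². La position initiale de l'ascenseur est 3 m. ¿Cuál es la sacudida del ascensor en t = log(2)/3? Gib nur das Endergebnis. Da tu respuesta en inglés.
j(log(2)/3) = 162.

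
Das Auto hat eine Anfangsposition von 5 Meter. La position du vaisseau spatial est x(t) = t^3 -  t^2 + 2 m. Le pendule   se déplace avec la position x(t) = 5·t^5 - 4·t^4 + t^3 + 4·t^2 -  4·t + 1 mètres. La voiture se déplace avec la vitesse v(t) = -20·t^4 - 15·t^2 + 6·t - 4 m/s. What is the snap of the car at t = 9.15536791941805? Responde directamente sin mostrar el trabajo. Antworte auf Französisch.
Le snap à t = 9.15536791941805 est s = -4394.57660132066.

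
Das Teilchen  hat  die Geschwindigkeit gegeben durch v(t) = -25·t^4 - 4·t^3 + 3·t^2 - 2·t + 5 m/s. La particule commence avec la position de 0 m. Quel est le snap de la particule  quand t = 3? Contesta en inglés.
To solve this, we need to take 3 derivatives of our velocity equation v(t) = -25·t^4 - 4·t^3 + 3·t^2 - 2·t + 5. The derivative of velocity gives acceleration: a(t) = -100·t^3 - 12·t^2 + 6·t - 2. Differentiating acceleration, we get jerk: j(t) = -300·t^2 - 24·t + 6. Taking d/dt of j(t), we find s(t) = -600·t - 24. We have snap s(t) = -600·t - 24. Substituting t = 3: s(3) = -1824.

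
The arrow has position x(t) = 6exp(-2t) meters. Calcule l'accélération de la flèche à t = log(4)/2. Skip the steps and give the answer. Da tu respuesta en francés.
L'accélération à t = log(4)/2 est a = 6.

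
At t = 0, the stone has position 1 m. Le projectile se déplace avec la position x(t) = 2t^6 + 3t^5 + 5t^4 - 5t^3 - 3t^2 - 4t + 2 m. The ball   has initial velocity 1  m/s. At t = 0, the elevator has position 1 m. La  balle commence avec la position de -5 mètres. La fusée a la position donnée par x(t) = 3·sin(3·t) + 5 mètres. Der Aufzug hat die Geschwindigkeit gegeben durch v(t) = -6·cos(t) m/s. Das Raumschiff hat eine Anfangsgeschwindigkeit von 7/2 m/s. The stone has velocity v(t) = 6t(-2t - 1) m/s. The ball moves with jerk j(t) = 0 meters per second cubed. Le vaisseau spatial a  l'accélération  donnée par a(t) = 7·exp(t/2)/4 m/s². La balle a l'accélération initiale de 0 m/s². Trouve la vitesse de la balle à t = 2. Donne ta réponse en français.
Pour résoudre ceci, nous devons prendre 2 primitives de notre équation du jerk j(t) = 0. En prenant ∫j(t)dt et en appliquant a(0) = 0, nous trouvons a(t) = 0. En prenant ∫a(t)dt et en appliquant v(0) = 1, nous trouvons v(t) = 1. De l'équation de la vitesse v(t) = 1, nous substituons t = 2 pour obtenir v = 1.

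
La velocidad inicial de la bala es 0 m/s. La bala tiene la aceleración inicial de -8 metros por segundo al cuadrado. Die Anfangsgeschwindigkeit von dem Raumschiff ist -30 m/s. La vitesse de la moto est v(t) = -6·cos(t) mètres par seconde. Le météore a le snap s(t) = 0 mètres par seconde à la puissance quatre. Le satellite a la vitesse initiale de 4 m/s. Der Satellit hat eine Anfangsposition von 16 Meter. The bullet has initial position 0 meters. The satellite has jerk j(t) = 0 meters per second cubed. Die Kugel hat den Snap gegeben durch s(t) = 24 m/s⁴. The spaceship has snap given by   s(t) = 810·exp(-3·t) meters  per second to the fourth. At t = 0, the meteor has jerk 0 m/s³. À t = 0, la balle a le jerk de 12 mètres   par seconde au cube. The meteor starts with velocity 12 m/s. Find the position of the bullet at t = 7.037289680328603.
Starting from snap s(t) = 24, we take 4 antiderivatives. The integral of snap is jerk. Using j(0) = 12, we get j(t) = 24·t + 12. Taking ∫j(t)dt and applying a(0) = -8, we find a(t) = 12·t^2 + 12·t - 8. Integrating acceleration and using the initial condition v(0) = 0, we get v(t) = 2·t·(2·t^2 + 3·t - 4). Finding the integral of v(t) and using x(0) = 0: x(t) = t^4 + 2·t^3 - 4·t^2. Using x(t) = t^4 + 2·t^3 - 4·t^2 and substituting t = 7.037289680328603, we find x = 2951.49959555027.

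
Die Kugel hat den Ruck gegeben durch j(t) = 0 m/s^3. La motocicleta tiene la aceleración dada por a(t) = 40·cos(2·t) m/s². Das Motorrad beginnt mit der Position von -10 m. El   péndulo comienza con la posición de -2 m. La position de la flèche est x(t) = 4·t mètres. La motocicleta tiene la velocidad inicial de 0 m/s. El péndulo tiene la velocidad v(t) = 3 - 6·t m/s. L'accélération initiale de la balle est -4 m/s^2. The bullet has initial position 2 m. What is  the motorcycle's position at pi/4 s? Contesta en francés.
Nous devons intégrer notre équation de l'accélération a(t) = 40·cos(2·t) 2 fois. L'intégrale de l'accélération est la vitesse. En utilisant v(0) = 0, nous obtenons v(t) = 20·sin(2·t). En intégrant la vitesse et en utilisant la condition initiale x(0) = -10, nous obtenons x(t) = -10·cos(2·t). De l'équation de la position x(t) = -10·cos(2·t), nous substituons t = pi/4 pour obtenir x = 0.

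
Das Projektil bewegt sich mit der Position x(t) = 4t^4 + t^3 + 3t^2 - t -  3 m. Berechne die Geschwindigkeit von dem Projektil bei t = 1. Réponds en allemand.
Ausgehend von der Position x(t) = 4·t^4 + t^3 + 3·t^2 - t - 3, nehmen wir 1 Ableitung. Durch Ableiten von der Position erhalten wir die Geschwindigkeit: v(t) = 16·t^3 + 3·t^2 + 6·t - 1. Aus der Gleichung für die Geschwindigkeit v(t) = 16·t^3 + 3·t^2 + 6·t - 1, setzen wir t = 1 ein und erhalten v = 24.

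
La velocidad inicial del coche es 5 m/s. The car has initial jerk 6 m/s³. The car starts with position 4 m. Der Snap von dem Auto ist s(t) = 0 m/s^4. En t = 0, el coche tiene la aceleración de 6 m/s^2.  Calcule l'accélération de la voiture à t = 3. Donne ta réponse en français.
Nous devons trouver l'intégrale de notre équation du snap s(t) = 0 2 fois. En prenant ∫s(t)dt et en appliquant j(0) = 6, nous trouvons j(t) = 6. L'intégrale du jerk est l'accélération. En utilisant a(0) = 6, nous obtenons a(t) = 6·t + 6. En utilisant a(t) = 6·t + 6 et en substituant t = 3, nous trouvons a = 24.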